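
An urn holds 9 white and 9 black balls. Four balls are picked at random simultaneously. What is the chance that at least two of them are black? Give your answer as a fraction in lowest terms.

121/170

Sum the hypergeometric tail for j = 2,…,4 black balls.
Favorable = C(9,2)·C(9,2) + C(9,3)·C(9,1) + C(9,4)·C(9,0) = 2178; total = C(18,4) = 3060.
P = 2178/3060 = 121/170 ≈ 0.7118.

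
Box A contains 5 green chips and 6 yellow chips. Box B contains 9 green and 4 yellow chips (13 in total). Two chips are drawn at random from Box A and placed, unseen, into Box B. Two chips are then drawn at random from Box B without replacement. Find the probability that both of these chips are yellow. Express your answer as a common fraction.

Condition on how many of the transferred chips are yellow (from Box A: 6 yellow of 11; then Box B has 15 total).
  0 yellow: C(6,0)C(5,2)/C(11,2) = 2/11; then P = C(4,2)/C(15,2) = 2/35
  1 yellow: C(6,1)C(5,1)/C(11,2) = 6/11; then P = C(5,2)/C(15,2) = 2/21
  2 yellow: C(6,2)C(5,0)/C(11,2) = 3/11; then P = C(6,2)/C(15,2) = 1/7
P(both yellow) = 39/385 ≈ 0.1013.

39/385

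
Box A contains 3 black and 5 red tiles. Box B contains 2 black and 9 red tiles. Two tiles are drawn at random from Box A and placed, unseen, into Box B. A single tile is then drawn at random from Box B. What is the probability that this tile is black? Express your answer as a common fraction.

Condition on how many of the transferred tiles are black (from Box A: 3 black of 8; then Box B has 13 total).
  0 black: C(3,0)C(5,2)/C(8,2) = 5/14; then P = 2/13
  1 black: C(3,1)C(5,1)/C(8,2) = 15/28; then P = 3/13
  2 black: C(3,2)C(5,0)/C(8,2) = 3/28; then P = 4/13
P(black from Box B) = 11/52 ≈ 0.2115.

11/52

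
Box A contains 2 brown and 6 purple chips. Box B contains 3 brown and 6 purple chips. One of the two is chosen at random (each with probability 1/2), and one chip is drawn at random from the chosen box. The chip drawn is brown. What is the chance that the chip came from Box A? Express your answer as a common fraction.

P(brown | Box A) = 1/4; P(brown | Box B) = 1/3.
P(brown) = 1/2·1/4 + 1/2·1/3 = 7/24.
By Bayes' rule, P(Box A | brown) = 1/8 / 7/24 = 3/7 ≈ 0.4286.

3/7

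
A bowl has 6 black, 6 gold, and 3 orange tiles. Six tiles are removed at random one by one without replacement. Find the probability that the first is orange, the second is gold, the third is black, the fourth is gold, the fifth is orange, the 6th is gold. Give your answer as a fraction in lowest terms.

Multiply the conditional probability of each draw in order, without replacement, so each draw removes one from its color and from the total.
P = (3/15) · (6/14) · (6/13) · (5/12) · (2/11) · (4/10) = 6/5005 ≈ 0.0012.

6/5005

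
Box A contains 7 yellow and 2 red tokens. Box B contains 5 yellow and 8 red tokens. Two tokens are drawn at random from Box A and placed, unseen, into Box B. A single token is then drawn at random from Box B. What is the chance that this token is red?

76/135

Condition on how many of the transferred tokens are red (from Box A: 2 red of 9; then Box B has 15 total).
  0 red: C(2,0)C(7,2)/C(9,2) = 7/12; then P = 8/15
  1 red: C(2,1)C(7,1)/C(9,2) = 7/18; then P = 9/15
  2 red: C(2,2)C(7,0)/C(9,2) = 1/36; then P = 10/15
P(red from Box B) = 76/135 ≈ 0.5630.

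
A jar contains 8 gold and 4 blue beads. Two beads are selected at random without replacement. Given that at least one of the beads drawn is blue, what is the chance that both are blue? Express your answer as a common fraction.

P(both blue) = C(4,2)/C(12,2) = 1/11; P(at least one blue) = 1 − C(8,2)/C(12,2) = 19/33.
Since 'both blue' ⊆ 'at least one blue', P(both | at least one) = 1/11 / 19/33 = 3/19 ≈ 0.1579.

3/19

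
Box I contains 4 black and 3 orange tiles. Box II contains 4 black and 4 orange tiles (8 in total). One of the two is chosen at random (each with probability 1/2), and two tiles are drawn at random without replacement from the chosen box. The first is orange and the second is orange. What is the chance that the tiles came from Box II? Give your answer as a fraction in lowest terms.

3/5

P(E | Box I) = 1/7; P(E | Box II) = 3/14.
P(E) = 1/2·1/7 + 1/2·3/14 = 5/28.
By Bayes' rule, P(Box II | E) = 3/28 / 5/28 = 3/5 ≈ 0.6000.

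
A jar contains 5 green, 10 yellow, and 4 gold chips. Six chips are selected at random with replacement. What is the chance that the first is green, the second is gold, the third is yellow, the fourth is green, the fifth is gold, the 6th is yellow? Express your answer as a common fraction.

40000/47045881

Multiply the conditional probability of each draw in order, with replacement (the composition resets each draw).
P = (5/19) · (4/19) · (10/19) · (5/19) · (4/19) · (10/19) = 40000/47045881 ≈ 0.0009.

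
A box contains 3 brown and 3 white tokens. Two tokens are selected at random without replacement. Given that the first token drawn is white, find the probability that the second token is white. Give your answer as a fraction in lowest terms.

After removing 1 white, the box has 2 white out of 5 remaining.
P(second is white | given) = 2/5 ≈ 0.4000.

2/5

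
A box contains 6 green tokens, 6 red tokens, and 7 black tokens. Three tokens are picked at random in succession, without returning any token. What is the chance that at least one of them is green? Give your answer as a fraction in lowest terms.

Use the complement: P(at least one green) = 1 − P(no green).
P(none) = C(13,3)/C(19,3) = 286/969.
So P = 1 − 286/969 = 683/969 ≈ 0.7049.

683/969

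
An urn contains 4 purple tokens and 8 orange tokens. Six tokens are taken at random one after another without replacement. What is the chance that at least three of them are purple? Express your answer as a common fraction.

Sum the hypergeometric tail for j = 3,…,4 purple tokens.
Favorable = C(4,3)·C(8,3) + C(4,4)·C(8,2) = 252; total = C(12,6) = 924.
P = 252/924 = 3/11 ≈ 0.2727.

3/11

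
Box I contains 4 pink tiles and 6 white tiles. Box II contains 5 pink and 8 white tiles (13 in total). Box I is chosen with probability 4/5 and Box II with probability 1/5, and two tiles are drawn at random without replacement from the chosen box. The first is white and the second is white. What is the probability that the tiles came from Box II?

P(E | Box I) = 1/3; P(E | Box II) = 14/39.
P(E) = 4/5·1/3 + 1/5·14/39 = 22/65.
By Bayes' rule, P(Box II | E) = 14/195 / 22/65 = 7/33 ≈ 0.2121.

7/33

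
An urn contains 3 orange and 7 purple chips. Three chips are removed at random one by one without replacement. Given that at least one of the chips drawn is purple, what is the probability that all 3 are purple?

5/17

P(all 3 purple) = C(7,3)/C(10,3) = 7/24; P(at least one purple) = 1 − C(3,3)/C(10,3) = 119/120.
Since 'all 3 purple' ⊆ 'at least one purple', P(all 3 | at least one) = 7/24 / 119/120 = 5/17 ≈ 0.2941.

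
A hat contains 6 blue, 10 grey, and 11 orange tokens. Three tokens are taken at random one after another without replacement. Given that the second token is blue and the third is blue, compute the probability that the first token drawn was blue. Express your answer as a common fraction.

P(first=blue and the second token is blue and the third is blue) = (6/27)·(5/26)·(4/25) = 4/585.
P(E) = Σ over first color = 4/585 + 2/117 + 11/585 = 5/117.
By Bayes, P(first=blue | E) = 4/585 / 5/117 = 4/25 ≈ 0.1600.

4/25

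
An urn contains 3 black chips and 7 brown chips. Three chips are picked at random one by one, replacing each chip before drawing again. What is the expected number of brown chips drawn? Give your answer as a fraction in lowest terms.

By linearity of expectation, E[X] = Σ P(draw i is brown); each independent draw has P(brown) = 7/10.
E[X] = 3 · 7/10 = 21/10 ≈ 2.1000.

21/10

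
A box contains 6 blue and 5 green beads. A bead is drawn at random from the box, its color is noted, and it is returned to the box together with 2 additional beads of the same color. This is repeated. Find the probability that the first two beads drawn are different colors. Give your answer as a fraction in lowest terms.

Either blue then green, or green then blue; after the first draw the total is 13.
P = (6/11)·(5/13) + (5/11)·(6/13) = 60/143 ≈ 0.4196.

60/143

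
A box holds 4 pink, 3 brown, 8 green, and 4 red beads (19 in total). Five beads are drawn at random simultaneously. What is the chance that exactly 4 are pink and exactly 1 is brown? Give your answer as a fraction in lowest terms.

1/3876

Unordered draws without replacement: count favorable combinations over C(19,5).
Favorable = C(4,4) · C(3,1) · C(8,0) · C(4,0) = 3; total = C(19,5) = 11628.
P = 3/11628 = 1/3876 ≈ 0.0003.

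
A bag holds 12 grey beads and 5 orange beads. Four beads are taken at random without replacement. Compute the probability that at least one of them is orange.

Use the complement: P(at least one orange) = 1 − P(no orange).
P(none) = C(12,4)/C(17,4) = 495/2380.
So P = 1 − 495/2380 = 377/476 ≈ 0.7920.

377/476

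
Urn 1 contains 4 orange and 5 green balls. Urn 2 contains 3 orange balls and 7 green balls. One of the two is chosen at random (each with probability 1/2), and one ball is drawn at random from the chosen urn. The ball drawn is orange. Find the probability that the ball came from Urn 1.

40/67

P(orange | Urn 1) = 4/9; P(orange | Urn 2) = 3/10.
P(orange) = 1/2·4/9 + 1/2·3/10 = 67/180.
By Bayes' rule, P(Urn 1 | orange) = 2/9 / 67/180 = 40/67 ≈ 0.5970.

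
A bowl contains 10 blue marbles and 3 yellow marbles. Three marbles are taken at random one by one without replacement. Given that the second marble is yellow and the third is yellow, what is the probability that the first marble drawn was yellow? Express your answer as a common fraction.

1/11

P(first=yellow and the second marble is yellow and the third is yellow) = (3/13)·(2/12)·(1/11) = 1/286.
P(E) = Σ over first color = 5/143 + 1/286 = 1/26.
By Bayes, P(first=yellow | E) = 1/286 / 1/26 = 1/11 ≈ 0.0909.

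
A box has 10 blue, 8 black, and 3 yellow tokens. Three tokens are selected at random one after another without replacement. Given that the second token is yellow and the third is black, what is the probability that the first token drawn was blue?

10/19

P(first=blue and the second token is yellow and the third is black) = (10/21)·(3/20)·(8/19) = 4/133.
P(E) = Σ over first color = 4/133 + 2/95 + 4/665 = 2/35.
By Bayes, P(first=blue | E) = 4/133 / 2/35 = 10/19 ≈ 0.5263.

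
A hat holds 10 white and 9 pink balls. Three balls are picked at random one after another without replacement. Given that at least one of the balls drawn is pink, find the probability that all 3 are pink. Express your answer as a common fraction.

28/283

P(all 3 pink) = C(9,3)/C(19,3) = 28/323; P(at least one pink) = 1 − C(10,3)/C(19,3) = 283/323.
Since 'all 3 pink' ⊆ 'at least one pink', P(all 3 | at least one) = 28/323 / 283/323 = 28/283 ≈ 0.0989.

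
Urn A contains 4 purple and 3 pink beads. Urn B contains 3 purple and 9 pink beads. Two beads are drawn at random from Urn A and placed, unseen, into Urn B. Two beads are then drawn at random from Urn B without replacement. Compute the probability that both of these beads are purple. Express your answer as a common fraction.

Condition on how many of the transferred beads are purple (from Urn A: 4 purple of 7; then Urn B has 14 total).
  0 purple: C(4,0)C(3,2)/C(7,2) = 1/7; then P = C(3,2)/C(14,2) = 3/91
  1 purple: C(4,1)C(3,1)/C(7,2) = 4/7; then P = C(4,2)/C(14,2) = 6/91
  2 purple: C(4,2)C(3,0)/C(7,2) = 2/7; then P = C(5,2)/C(14,2) = 10/91
P(both purple) = 47/637 ≈ 0.0738.

47/637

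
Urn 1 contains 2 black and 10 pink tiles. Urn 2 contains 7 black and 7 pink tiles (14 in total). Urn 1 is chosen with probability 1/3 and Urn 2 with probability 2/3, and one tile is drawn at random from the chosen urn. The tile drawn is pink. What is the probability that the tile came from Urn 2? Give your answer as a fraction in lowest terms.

P(pink | Urn 1) = 5/6; P(pink | Urn 2) = 1/2.
P(pink) = 1/3·5/6 + 2/3·1/2 = 11/18.
By Bayes' rule, P(Urn 2 | pink) = 1/3 / 11/18 = 6/11 ≈ 0.5455.

6/11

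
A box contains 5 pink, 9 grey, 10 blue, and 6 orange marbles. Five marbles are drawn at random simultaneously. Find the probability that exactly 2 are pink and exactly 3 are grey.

Unordered draws without replacement: count favorable combinations over C(30,5).
Favorable = C(5,2) · C(9,3) · C(10,0) · C(6,0) = 840; total = C(30,5) = 142506.
P = 840/142506 = 20/3393 ≈ 0.0059.

20/3393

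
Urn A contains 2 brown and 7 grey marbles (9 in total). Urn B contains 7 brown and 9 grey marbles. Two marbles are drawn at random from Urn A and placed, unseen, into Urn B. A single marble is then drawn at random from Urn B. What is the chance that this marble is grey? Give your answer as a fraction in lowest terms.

95/162

Condition on how many of the transferred marbles are grey (from Urn A: 7 grey of 9; then Urn B has 18 total).
  0 grey: C(7,0)C(2,2)/C(9,2) = 1/36; then P = 9/18
  1 grey: C(7,1)C(2,1)/C(9,2) = 7/18; then P = 10/18
  2 grey: C(7,2)C(2,0)/C(9,2) = 7/12; then P = 11/18
P(grey from Urn B) = 95/162 ≈ 0.5864.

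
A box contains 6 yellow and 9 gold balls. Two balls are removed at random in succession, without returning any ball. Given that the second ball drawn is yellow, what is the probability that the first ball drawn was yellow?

5/14

P(first=yellow and the second ball drawn is yellow) = (6/15)·(5/14) = 1/7.
P(the second ball drawn is yellow) = Σ over first color = 1/7 + 9/35 = 2/5.
By Bayes, P(first=yellow | the second ball drawn is yellow) = 1/7 / 2/5 = 5/14 ≈ 0.3571.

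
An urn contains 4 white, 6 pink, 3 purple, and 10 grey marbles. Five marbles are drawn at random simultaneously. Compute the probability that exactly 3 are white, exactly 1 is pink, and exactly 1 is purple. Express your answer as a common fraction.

Unordered draws without replacement: count favorable combinations over C(23,5).
Favorable = C(4,3) · C(6,1) · C(3,1) · C(10,0) = 72; total = C(23,5) = 33649.
P = 72/33649 = 72/33649 ≈ 0.0021.

72/33649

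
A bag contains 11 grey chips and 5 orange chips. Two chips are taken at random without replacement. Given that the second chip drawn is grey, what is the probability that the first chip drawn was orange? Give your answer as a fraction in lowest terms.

1/3

P(first=orange and the second chip drawn is grey) = (5/16)·(11/15) = 11/48.
P(the second chip drawn is grey) = Σ over first color = 11/24 + 11/48 = 11/16.
By Bayes, P(first=orange | the second chip drawn is grey) = 11/48 / 11/16 = 1/3 ≈ 0.3333.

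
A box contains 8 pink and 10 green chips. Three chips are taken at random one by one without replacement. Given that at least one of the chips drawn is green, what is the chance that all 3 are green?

P(all 3 green) = C(10,3)/C(18,3) = 5/34; P(at least one green) = 1 − C(8,3)/C(18,3) = 95/102.
Since 'all 3 green' ⊆ 'at least one green', P(all 3 | at least one) = 5/34 / 95/102 = 3/19 ≈ 0.1579.

3/19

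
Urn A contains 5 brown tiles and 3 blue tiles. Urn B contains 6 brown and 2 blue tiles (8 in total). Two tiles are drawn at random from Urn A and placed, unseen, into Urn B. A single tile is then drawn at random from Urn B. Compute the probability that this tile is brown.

29/40

Condition on how many of the transferred tiles are brown (from Urn A: 5 brown of 8; then Urn B has 10 total).
  0 brown: C(5,0)C(3,2)/C(8,2) = 3/28; then P = 6/10
  1 brown: C(5,1)C(3,1)/C(8,2) = 15/28; then P = 7/10
  2 brown: C(5,2)C(3,0)/C(8,2) = 5/14; then P = 8/10
P(brown from Urn B) = 29/40 ≈ 0.7250.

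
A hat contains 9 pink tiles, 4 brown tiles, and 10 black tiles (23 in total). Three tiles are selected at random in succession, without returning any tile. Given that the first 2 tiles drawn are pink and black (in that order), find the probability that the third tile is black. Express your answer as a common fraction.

After removing 1 pink, 1 black, the hat has 9 black out of 21 remaining.
P(third is black | given) = 9/21 = 3/7 ≈ 0.4286.

3/7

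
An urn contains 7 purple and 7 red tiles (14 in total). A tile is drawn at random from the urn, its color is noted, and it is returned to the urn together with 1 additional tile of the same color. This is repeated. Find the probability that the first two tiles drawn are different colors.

Either purple then red, or red then purple; after the first draw the total is 15.
P = (7/14)·(7/15) + (7/14)·(7/15) = 7/15 ≈ 0.4667.

7/15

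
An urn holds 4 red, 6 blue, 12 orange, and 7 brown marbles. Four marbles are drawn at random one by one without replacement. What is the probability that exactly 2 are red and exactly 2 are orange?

44/2639

Unordered draws without replacement: count favorable combinations over C(29,4).
Favorable = C(4,2) · C(6,0) · C(12,2) · C(7,0) = 396; total = C(29,4) = 23751.
P = 396/23751 = 44/2639 ≈ 0.0167.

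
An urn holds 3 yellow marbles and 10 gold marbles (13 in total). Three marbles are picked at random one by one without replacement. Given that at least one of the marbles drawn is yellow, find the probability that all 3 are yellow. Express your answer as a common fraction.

P(all 3 yellow) = C(3,3)/C(13,3) = 1/286; P(at least one yellow) = 1 − C(10,3)/C(13,3) = 83/143.
Since 'all 3 yellow' ⊆ 'at least one yellow', P(all 3 | at least one) = 1/286 / 83/143 = 1/166 ≈ 0.0060.

1/166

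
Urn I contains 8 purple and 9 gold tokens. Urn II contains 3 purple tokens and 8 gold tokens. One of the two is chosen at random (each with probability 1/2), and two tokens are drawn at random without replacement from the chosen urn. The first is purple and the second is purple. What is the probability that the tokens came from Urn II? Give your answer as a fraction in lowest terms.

102/487

P(E | Urn I) = 7/34; P(E | Urn II) = 3/55.
P(E) = 1/2·7/34 + 1/2·3/55 = 487/3740.
By Bayes' rule, P(Urn II | E) = 3/110 / 487/3740 = 102/487 ≈ 0.2094.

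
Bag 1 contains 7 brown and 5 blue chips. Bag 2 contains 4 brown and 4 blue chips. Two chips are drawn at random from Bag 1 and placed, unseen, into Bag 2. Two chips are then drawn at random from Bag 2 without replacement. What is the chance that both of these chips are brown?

145/594

Condition on how many of the transferred chips are brown (from Bag 1: 7 brown of 12; then Bag 2 has 10 total).
  0 brown: C(7,0)C(5,2)/C(12,2) = 5/33; then P = C(4,2)/C(10,2) = 2/15
  1 brown: C(7,1)C(5,1)/C(12,2) = 35/66; then P = C(5,2)/C(10,2) = 2/9
  2 brown: C(7,2)C(5,0)/C(12,2) = 7/22; then P = C(6,2)/C(10,2) = 1/3
P(both brown) = 145/594 ≈ 0.2441.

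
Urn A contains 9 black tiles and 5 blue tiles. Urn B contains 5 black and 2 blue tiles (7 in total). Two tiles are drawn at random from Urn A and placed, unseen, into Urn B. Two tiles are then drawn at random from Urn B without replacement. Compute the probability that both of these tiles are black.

1531/3276

Condition on how many of the transferred tiles are black (from Urn A: 9 black of 14; then Urn B has 9 total).
  0 black: C(9,0)C(5,2)/C(14,2) = 10/91; then P = C(5,2)/C(9,2) = 5/18
  1 black: C(9,1)C(5,1)/C(14,2) = 45/91; then P = C(6,2)/C(9,2) = 5/12
  2 black: C(9,2)C(5,0)/C(14,2) = 36/91; then P = C(7,2)/C(9,2) = 7/12
P(both black) = 1531/3276 ≈ 0.4673.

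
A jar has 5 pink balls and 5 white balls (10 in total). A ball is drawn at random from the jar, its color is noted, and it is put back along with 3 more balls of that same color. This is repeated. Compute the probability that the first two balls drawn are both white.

After a white draw the jar holds 8 white out of 13.
P = (5/10)·(8/13) = 4/13 ≈ 0.3077.

4/13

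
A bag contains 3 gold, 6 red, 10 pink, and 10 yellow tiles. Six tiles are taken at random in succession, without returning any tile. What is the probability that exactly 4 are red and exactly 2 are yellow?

Unordered draws without replacement: count favorable combinations over C(29,6).
Favorable = C(3,0) · C(6,4) · C(10,0) · C(10,2) = 675; total = C(29,6) = 475020.
P = 675/475020 = 15/10556 ≈ 0.0014.

15/10556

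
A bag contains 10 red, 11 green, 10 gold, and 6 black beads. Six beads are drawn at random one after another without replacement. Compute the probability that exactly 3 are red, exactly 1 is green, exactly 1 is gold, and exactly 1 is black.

150/4403

Unordered draws without replacement: count favorable combinations over C(37,6).
Favorable = C(10,3) · C(11,1) · C(10,1) · C(6,1) = 79200; total = C(37,6) = 2324784.
P = 79200/2324784 = 150/4403 ≈ 0.0341.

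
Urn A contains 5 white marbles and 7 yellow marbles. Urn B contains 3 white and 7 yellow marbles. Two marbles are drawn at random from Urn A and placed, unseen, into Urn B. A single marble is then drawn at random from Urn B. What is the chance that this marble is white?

23/72

Condition on how many of the transferred marbles are white (from Urn A: 5 white of 12; then Urn B has 12 total).
  0 white: C(5,0)C(7,2)/C(12,2) = 7/22; then P = 3/12
  1 white: C(5,1)C(7,1)/C(12,2) = 35/66; then P = 4/12
  2 white: C(5,2)C(7,0)/C(12,2) = 5/33; then P = 5/12
P(white from Urn B) = 23/72 ≈ 0.3194.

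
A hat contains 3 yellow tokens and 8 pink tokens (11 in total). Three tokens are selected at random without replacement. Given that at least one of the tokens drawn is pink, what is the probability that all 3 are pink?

P(all 3 pink) = C(8,3)/C(11,3) = 56/165; P(at least one pink) = 1 − C(3,3)/C(11,3) = 164/165.
Since 'all 3 pink' ⊆ 'at least one pink', P(all 3 | at least one) = 56/165 / 164/165 = 14/41 ≈ 0.3415.

14/41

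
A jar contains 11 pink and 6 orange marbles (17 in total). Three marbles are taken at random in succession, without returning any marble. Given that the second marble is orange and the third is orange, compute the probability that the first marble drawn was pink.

11/15

P(first=pink and the second marble is orange and the third is orange) = (11/17)·(6/16)·(5/15) = 11/136.
P(E) = Σ over first color = 11/136 + 1/34 = 15/136.
By Bayes, P(first=pink | E) = 11/136 / 15/136 = 11/15 ≈ 0.7333.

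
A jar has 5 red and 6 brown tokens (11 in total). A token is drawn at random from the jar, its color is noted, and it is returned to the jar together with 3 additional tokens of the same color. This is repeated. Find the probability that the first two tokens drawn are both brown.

27/77

After a brown draw the jar holds 9 brown out of 14.
P = (6/11)·(9/14) = 27/77 ≈ 0.3506.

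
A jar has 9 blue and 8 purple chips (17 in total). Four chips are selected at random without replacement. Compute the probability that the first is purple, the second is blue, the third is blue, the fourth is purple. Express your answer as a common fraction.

6/85

Multiply the conditional probability of each draw in order, without replacement, so each draw removes one from its color and from the total.
P = (8/17) · (9/16) · (8/15) · (7/14) = 6/85 ≈ 0.0706.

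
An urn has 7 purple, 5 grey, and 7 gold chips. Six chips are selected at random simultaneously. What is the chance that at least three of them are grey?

587/3876

Sum the hypergeometric tail for j = 3,…,5 grey chips.
Favorable = C(5,3)·C(14,3) + C(5,4)·C(14,2) + C(5,5)·C(14,1) = 4109; total = C(19,6) = 27132.
P = 4109/27132 = 587/3876 ≈ 0.1514.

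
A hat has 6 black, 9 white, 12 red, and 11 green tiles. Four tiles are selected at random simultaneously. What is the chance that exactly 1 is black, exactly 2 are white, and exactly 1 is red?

Unordered draws without replacement: count favorable combinations over C(38,4).
Favorable = C(6,1) · C(9,2) · C(12,1) · C(11,0) = 2592; total = C(38,4) = 73815.
P = 2592/73815 = 864/24605 ≈ 0.0351.

864/24605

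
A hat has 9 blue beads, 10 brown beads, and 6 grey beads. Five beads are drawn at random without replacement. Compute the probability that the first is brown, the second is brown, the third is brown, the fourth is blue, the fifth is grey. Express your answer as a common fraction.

Multiply the conditional probability of each draw in order, without replacement, so each draw removes one from its color and from the total.
P = (10/25) · (9/24) · (8/23) · (9/22) · (6/21) = 54/8855 ≈ 0.0061.

54/8855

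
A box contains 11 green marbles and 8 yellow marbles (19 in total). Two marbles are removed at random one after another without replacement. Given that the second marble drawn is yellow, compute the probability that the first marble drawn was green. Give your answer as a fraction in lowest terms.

11/18

P(first=green and the second marble drawn is yellow) = (11/19)·(8/18) = 44/171.
P(the second marble drawn is yellow) = Σ over first color = 44/171 + 28/171 = 8/19.
By Bayes, P(first=green | the second marble drawn is yellow) = 44/171 / 8/19 = 11/18 ≈ 0.6111.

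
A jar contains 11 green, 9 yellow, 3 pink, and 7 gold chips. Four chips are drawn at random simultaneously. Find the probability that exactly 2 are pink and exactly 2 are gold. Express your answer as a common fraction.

1/435

Unordered draws without replacement: count favorable combinations over C(30,4).
Favorable = C(11,0) · C(9,0) · C(3,2) · C(7,2) = 63; total = C(30,4) = 27405.
P = 63/27405 = 1/435 ≈ 0.0023.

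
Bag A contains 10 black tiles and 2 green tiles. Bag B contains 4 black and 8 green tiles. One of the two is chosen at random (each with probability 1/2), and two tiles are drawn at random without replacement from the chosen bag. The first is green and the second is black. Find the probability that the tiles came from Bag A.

5/13

P(E | Bag A) = 5/33; P(E | Bag B) = 8/33.
P(E) = 1/2·5/33 + 1/2·8/33 = 13/66.
By Bayes' rule, P(Bag A | E) = 5/66 / 13/66 = 5/13 ≈ 0.3846.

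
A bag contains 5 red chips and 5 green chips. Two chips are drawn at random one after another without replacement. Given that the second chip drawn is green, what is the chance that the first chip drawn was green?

4/9

P(first=green and the second chip drawn is green) = (5/10)·(4/9) = 2/9.
P(the second chip drawn is green) = Σ over first color = 5/18 + 2/9 = 1/2.
By Bayes, P(first=green | the second chip drawn is green) = 2/9 / 1/2 = 4/9 ≈ 0.4444.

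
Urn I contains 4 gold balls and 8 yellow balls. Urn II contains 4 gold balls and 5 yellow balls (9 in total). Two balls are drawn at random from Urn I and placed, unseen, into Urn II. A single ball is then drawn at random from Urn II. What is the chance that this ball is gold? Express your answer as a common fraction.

14/33

Condition on how many of the transferred balls are gold (from Urn I: 4 gold of 12; then Urn II has 11 total).
  0 gold: C(4,0)C(8,2)/C(12,2) = 14/33; then P = 4/11
  1 gold: C(4,1)C(8,1)/C(12,2) = 16/33; then P = 5/11
  2 gold: C(4,2)C(8,0)/C(12,2) = 1/11; then P = 6/11
P(gold from Urn II) = 14/33 ≈ 0.4242.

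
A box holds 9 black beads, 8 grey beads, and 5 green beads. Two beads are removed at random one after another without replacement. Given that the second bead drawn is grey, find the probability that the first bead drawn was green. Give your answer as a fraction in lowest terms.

P(first=green and the second bead drawn is grey) = (5/22)·(8/21) = 20/231.
P(the second bead drawn is grey) = Σ over first color = 12/77 + 4/33 + 20/231 = 4/11.
By Bayes, P(first=green | the second bead drawn is grey) = 20/231 / 4/11 = 5/21 ≈ 0.2381.

5/21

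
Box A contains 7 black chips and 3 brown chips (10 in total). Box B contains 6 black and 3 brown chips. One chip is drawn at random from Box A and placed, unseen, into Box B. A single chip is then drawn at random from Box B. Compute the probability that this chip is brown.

33/100

Condition on how many of the transferred chips are brown (from Box A: 3 brown of 10; then Box B has 10 total).
  0 brown: C(3,0)C(7,1)/C(10,1) = 7/10; then P = 3/10
  1 brown: C(3,1)C(7,0)/C(10,1) = 3/10; then P = 4/10
P(brown from Box B) = 33/100 ≈ 0.3300.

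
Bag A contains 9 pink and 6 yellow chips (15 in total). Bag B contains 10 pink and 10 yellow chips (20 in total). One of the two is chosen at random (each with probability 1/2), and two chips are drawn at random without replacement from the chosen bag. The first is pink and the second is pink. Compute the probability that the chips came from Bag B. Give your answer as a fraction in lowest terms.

105/257

P(E | Bag A) = 12/35; P(E | Bag B) = 9/38.
P(E) = 1/2·12/35 + 1/2·9/38 = 771/2660.
By Bayes' rule, P(Bag B | E) = 9/76 / 771/2660 = 105/257 ≈ 0.4086.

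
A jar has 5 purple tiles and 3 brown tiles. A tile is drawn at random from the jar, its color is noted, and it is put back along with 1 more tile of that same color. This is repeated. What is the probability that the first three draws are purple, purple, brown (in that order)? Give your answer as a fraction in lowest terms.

Track the composition after each reinforcement of +1.
P = (5/8) · (6/9) · (3/10) = 1/8 ≈ 0.1250.

1/8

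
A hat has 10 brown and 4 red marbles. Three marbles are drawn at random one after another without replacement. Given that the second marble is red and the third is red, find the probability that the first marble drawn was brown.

5/6

P(first=brown and the second marble is red and the third is red) = (10/14)·(4/13)·(3/12) = 5/91.
P(E) = Σ over first color = 5/91 + 1/91 = 6/91.
By Bayes, P(first=brown | E) = 5/91 / 6/91 = 5/6 ≈ 0.8333.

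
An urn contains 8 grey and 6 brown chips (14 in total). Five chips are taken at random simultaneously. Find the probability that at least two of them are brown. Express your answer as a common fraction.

Sum the hypergeometric tail for j = 2,…,5 brown chips.
Favorable = C(6,2)·C(8,3) + C(6,3)·C(8,2) + C(6,4)·C(8,1) + C(6,5)·C(8,0) = 1526; total = C(14,5) = 2002.
P = 1526/2002 = 109/143 ≈ 0.7622.

109/143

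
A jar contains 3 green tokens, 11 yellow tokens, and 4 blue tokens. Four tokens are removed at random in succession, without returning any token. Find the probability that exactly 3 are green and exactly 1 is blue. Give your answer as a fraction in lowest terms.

Unordered draws without replacement: count favorable combinations over C(18,4).
Favorable = C(3,3) · C(11,0) · C(4,1) = 4; total = C(18,4) = 3060.
P = 4/3060 = 1/765 ≈ 0.0013.

1/765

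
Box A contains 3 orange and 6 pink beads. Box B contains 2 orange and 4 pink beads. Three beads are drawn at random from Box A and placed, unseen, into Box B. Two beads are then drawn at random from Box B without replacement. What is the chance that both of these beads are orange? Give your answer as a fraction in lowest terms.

Condition on how many of the transferred beads are orange (from Box A: 3 orange of 9; then Box B has 9 total).
  0 orange: C(3,0)C(6,3)/C(9,3) = 5/21; then P = C(2,2)/C(9,2) = 1/36
  1 orange: C(3,1)C(6,2)/C(9,3) = 15/28; then P = C(3,2)/C(9,2) = 1/12
  2 orange: C(3,2)C(6,1)/C(9,3) = 3/14; then P = C(4,2)/C(9,2) = 1/6
  3 orange: C(3,3)C(6,0)/C(9,3) = 1/84; then P = C(5,2)/C(9,2) = 5/18
P(both orange) = 13/144 ≈ 0.0903.

13/144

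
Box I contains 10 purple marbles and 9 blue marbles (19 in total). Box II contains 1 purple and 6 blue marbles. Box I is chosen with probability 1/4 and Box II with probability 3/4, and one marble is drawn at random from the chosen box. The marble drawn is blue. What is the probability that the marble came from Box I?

P(blue | Box I) = 9/19; P(blue | Box II) = 6/7.
P(blue) = 1/4·9/19 + 3/4·6/7 = 405/532.
By Bayes' rule, P(Box I | blue) = 9/76 / 405/532 = 7/45 ≈ 0.1556.

7/45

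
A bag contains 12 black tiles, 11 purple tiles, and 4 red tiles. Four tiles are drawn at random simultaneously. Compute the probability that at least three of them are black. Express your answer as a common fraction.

253/1170

Sum the hypergeometric tail for j = 3,…,4 black tiles.
Favorable = C(12,3)·C(15,1) + C(12,4)·C(15,0) = 3795; total = C(27,4) = 17550.
P = 3795/17550 = 253/1170 ≈ 0.2162.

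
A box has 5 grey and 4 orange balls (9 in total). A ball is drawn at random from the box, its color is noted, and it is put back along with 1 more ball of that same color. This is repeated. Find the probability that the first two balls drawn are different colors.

Either grey then orange, or orange then grey; after the first draw the total is 10.
P = (5/9)·(4/10) + (4/9)·(5/10) = 4/9 ≈ 0.4444.

4/9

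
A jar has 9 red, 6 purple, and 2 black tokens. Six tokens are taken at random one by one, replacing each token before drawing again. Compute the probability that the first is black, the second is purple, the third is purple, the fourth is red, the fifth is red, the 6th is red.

Multiply the conditional probability of each draw in order, with replacement (the composition resets each draw).
P = (2/17) · (6/17) · (6/17) · (9/17) · (9/17) · (9/17) = 52488/24137569 ≈ 0.0022.

52488/24137569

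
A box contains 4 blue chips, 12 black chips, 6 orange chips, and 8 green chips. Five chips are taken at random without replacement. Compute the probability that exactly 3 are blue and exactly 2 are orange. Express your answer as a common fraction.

10/23751

Unordered draws without replacement: count favorable combinations over C(30,5).
Favorable = C(4,3) · C(12,0) · C(6,2) · C(8,0) = 60; total = C(30,5) = 142506.
P = 60/142506 = 10/23751 ≈ 0.0004.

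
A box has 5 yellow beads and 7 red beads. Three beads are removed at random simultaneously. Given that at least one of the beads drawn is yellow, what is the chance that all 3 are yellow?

2/37

P(all 3 yellow) = C(5,3)/C(12,3) = 1/22; P(at least one yellow) = 1 − C(7,3)/C(12,3) = 37/44.
Since 'all 3 yellow' ⊆ 'at least one yellow', P(all 3 | at least one) = 1/22 / 37/44 = 2/37 ≈ 0.0541.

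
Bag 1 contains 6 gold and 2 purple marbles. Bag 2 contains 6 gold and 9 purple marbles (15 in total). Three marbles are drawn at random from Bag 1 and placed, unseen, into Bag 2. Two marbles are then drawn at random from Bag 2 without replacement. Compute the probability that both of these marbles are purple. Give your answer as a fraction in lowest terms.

100/357

Condition on how many of the transferred marbles are purple (from Bag 1: 2 purple of 8; then Bag 2 has 18 total).
  0 purple: C(2,0)C(6,3)/C(8,3) = 5/14; then P = C(9,2)/C(18,2) = 4/17
  1 purple: C(2,1)C(6,2)/C(8,3) = 15/28; then P = C(10,2)/C(18,2) = 5/17
  2 purple: C(2,2)C(6,1)/C(8,3) = 3/28; then P = C(11,2)/C(18,2) = 55/153
P(both purple) = 100/357 ≈ 0.2801.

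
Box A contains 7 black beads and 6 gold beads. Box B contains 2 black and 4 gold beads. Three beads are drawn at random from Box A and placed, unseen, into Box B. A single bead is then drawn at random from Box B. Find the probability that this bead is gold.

70/117

Condition on how many of the transferred beads are gold (from Box A: 6 gold of 13; then Box B has 9 total).
  0 gold: C(6,0)C(7,3)/C(13,3) = 35/286; then P = 4/9
  1 gold: C(6,1)C(7,2)/C(13,3) = 63/143; then P = 5/9
  2 gold: C(6,2)C(7,1)/C(13,3) = 105/286; then P = 6/9
  3 gold: C(6,3)C(7,0)/C(13,3) = 10/143; then P = 7/9
P(gold from Box B) = 70/117 ≈ 0.5983.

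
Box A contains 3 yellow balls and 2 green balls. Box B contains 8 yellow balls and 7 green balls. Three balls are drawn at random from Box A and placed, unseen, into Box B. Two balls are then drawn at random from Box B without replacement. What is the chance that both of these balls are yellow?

433/1530

Condition on how many of the transferred balls are yellow (from Box A: 3 yellow of 5; then Box B has 18 total).
  1 yellow: C(3,1)C(2,2)/C(5,3) = 3/10; then P = C(9,2)/C(18,2) = 4/17
  2 yellow: C(3,2)C(2,1)/C(5,3) = 3/5; then P = C(10,2)/C(18,2) = 5/17
  3 yellow: C(3,3)C(2,0)/C(5,3) = 1/10; then P = C(11,2)/C(18,2) = 55/153
P(both yellow) = 433/1530 ≈ 0.2830.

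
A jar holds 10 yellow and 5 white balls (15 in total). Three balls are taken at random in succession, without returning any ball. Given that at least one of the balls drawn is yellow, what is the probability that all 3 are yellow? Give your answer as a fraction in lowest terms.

24/89

P(all 3 yellow) = C(10,3)/C(15,3) = 24/91; P(at least one yellow) = 1 − C(5,3)/C(15,3) = 89/91.
Since 'all 3 yellow' ⊆ 'at least one yellow', P(all 3 | at least one) = 24/91 / 89/91 = 24/89 ≈ 0.2697.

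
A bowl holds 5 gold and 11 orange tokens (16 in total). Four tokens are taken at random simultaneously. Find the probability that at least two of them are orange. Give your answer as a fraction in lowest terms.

Sum the hypergeometric tail for j = 2,…,4 orange tokens.
Favorable = C(11,2)·C(5,2) + C(11,3)·C(5,1) + C(11,4)·C(5,0) = 1705; total = C(16,4) = 1820.
P = 1705/1820 = 341/364 ≈ 0.9368.

341/364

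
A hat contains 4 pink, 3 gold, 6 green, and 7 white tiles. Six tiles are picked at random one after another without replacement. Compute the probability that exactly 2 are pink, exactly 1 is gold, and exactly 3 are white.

21/1292

Unordered draws without replacement: count favorable combinations over C(20,6).
Favorable = C(4,2) · C(3,1) · C(6,0) · C(7,3) = 630; total = C(20,6) = 38760.
P = 630/38760 = 21/1292 ≈ 0.0163.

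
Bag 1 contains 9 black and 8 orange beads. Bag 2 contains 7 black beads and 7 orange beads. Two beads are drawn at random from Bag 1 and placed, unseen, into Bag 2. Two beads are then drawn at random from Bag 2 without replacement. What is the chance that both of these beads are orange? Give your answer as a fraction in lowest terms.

63/272

Condition on how many of the transferred beads are orange (from Bag 1: 8 orange of 17; then Bag 2 has 16 total).
  0 orange: C(8,0)C(9,2)/C(17,2) = 9/34; then P = C(7,2)/C(16,2) = 7/40
  1 orange: C(8,1)C(9,1)/C(17,2) = 9/17; then P = C(8,2)/C(16,2) = 7/30
  2 orange: C(8,2)C(9,0)/C(17,2) = 7/34; then P = C(9,2)/C(16,2) = 3/10
P(both orange) = 63/272 ≈ 0.2316.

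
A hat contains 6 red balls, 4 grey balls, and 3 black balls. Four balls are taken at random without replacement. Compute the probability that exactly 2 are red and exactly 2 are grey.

18/143

Unordered draws without replacement: count favorable combinations over C(13,4).
Favorable = C(6,2) · C(4,2) · C(3,0) = 90; total = C(13,4) = 715.
P = 90/715 = 18/143 ≈ 0.1259.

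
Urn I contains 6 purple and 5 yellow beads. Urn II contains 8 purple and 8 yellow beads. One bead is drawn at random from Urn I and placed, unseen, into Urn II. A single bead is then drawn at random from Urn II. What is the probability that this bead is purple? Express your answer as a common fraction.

94/187

Condition on how many of the transferred beads are purple (from Urn I: 6 purple of 11; then Urn II has 17 total).
  0 purple: C(6,0)C(5,1)/C(11,1) = 5/11; then P = 8/17
  1 purple: C(6,1)C(5,0)/C(11,1) = 6/11; then P = 9/17
P(purple from Urn II) = 94/187 ≈ 0.5027.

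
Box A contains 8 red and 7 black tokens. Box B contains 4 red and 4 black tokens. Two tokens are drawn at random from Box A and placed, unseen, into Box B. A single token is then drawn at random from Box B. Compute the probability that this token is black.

Condition on how many of the transferred tokens are black (from Box A: 7 black of 15; then Box B has 10 total).
  0 black: C(7,0)C(8,2)/C(15,2) = 4/15; then P = 4/10
  1 black: C(7,1)C(8,1)/C(15,2) = 8/15; then P = 5/10
  2 black: C(7,2)C(8,0)/C(15,2) = 1/5; then P = 6/10
P(black from Box B) = 37/75 ≈ 0.4933.

37/75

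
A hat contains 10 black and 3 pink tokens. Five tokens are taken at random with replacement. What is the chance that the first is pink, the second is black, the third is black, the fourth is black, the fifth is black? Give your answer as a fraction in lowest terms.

Multiply the conditional probability of each draw in order, with replacement (the composition resets each draw).
P = (3/13) · (10/13) · (10/13) · (10/13) · (10/13) = 30000/371293 ≈ 0.0808.

30000/371293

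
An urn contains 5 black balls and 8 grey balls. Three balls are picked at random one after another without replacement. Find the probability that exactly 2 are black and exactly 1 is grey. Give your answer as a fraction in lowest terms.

Unordered draws without replacement: count favorable combinations over C(13,3).
Favorable = C(5,2) · C(8,1) = 80; total = C(13,3) = 286.
P = 80/286 = 40/143 ≈ 0.2797.

40/143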